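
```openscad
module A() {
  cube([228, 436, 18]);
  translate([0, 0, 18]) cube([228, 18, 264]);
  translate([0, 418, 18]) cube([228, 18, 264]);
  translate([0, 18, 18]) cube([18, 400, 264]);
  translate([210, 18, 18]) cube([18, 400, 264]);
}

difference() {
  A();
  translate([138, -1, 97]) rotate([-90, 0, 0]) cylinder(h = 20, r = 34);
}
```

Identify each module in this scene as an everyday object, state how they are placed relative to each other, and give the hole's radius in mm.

The subtracted cylinder has r = 34 mm.

A is an open box. The open box has a circular hole through its front wall. The hole's radius is 34 mm.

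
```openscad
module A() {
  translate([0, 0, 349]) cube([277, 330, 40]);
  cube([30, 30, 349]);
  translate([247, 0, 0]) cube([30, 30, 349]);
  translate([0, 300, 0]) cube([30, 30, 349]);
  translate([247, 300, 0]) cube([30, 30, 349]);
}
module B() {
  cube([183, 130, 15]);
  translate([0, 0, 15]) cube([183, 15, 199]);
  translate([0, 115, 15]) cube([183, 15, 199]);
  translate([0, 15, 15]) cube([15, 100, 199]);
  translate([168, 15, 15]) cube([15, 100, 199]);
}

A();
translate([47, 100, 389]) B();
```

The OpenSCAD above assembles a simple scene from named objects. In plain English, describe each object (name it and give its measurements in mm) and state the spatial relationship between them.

A is a four-legged stool. The seat is 277×330 mm, 40 mm thick, top at z = 389 mm. It stands on four square legs, each 30×30 mm in cross-section, from z = 0 to the seat underside, each flush with a corner of the seat.

B is an open-topped rectangular box: outside dimensions 183×130×214 mm, with a uniform wall and base thickness of 15 mm. The base is a full 183×130 slab on the floor; four walls sit on top of the base. The front and back walls (the −y and +y sides) span the full width; the two side walls fit between them.

The open box is on top of the stool, centred.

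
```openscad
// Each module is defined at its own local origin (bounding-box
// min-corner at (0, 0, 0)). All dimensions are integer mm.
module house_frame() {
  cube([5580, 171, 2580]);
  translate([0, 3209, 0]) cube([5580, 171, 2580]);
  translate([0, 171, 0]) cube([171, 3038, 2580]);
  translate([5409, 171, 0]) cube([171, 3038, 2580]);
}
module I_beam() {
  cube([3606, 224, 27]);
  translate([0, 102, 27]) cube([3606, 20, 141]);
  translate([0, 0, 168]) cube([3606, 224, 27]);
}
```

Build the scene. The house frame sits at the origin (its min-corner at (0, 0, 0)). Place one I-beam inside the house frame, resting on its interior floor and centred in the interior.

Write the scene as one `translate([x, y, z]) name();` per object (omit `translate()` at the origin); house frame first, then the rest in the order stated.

house_frame();
translate([987, 1578, 0]) I_beam();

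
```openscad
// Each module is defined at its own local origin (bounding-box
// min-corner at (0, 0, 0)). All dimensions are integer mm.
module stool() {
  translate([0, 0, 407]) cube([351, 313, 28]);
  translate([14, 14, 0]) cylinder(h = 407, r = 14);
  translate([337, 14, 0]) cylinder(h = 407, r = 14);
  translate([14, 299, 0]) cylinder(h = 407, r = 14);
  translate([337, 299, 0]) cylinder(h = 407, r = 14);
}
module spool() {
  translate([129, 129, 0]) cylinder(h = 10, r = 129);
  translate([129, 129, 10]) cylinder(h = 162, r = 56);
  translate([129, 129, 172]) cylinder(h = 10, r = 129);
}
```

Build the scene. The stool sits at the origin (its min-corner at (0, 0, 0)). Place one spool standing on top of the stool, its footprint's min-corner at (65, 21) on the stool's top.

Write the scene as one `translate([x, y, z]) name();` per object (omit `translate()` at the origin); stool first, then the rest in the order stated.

stool();
translate([65, 21, 435]) spool();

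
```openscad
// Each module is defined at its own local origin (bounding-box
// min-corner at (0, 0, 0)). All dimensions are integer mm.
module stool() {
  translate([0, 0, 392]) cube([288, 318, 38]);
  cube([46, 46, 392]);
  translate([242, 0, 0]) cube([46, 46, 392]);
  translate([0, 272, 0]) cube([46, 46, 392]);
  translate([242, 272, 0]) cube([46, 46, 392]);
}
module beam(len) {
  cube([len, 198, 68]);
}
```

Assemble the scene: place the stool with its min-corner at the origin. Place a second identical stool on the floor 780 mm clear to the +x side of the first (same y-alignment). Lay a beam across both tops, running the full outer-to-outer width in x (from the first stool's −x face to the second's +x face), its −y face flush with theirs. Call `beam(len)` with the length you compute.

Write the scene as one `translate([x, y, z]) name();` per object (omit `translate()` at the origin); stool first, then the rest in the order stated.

stool();
translate([1068, 0, 0]) stool();
translate([0, 0, 430]) beam(1356);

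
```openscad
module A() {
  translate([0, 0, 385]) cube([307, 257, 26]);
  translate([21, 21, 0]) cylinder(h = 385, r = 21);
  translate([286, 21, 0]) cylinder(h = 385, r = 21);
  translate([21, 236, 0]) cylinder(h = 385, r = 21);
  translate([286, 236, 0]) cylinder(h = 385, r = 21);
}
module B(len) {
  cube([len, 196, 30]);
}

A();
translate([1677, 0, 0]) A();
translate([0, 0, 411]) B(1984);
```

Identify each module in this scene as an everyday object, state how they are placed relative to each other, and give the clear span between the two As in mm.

Second stool starts at x = 1677; first ends at x = 307; clear span = 1677 − 307 = 1370 mm.

A is a stool. B is a beam. A beam spans the tops of two stools. The clear span between the two stools is 1370 mm.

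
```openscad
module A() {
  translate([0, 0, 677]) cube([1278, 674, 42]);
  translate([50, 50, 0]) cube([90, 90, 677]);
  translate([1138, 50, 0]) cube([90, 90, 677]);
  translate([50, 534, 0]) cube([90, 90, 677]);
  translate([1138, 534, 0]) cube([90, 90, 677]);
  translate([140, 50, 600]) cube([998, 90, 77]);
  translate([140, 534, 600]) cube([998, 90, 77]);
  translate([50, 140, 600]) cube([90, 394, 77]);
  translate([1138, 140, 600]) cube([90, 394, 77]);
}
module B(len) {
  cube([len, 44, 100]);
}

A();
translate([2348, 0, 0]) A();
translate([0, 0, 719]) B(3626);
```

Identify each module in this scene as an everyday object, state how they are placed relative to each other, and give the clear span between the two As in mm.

Second table starts at x = 2348; first ends at x = 1278; clear span = 2348 − 1278 = 1070 mm.

A is a table. B is a beam. A beam spans the tops of two tables. The clear span between the two tables is 1070 mm.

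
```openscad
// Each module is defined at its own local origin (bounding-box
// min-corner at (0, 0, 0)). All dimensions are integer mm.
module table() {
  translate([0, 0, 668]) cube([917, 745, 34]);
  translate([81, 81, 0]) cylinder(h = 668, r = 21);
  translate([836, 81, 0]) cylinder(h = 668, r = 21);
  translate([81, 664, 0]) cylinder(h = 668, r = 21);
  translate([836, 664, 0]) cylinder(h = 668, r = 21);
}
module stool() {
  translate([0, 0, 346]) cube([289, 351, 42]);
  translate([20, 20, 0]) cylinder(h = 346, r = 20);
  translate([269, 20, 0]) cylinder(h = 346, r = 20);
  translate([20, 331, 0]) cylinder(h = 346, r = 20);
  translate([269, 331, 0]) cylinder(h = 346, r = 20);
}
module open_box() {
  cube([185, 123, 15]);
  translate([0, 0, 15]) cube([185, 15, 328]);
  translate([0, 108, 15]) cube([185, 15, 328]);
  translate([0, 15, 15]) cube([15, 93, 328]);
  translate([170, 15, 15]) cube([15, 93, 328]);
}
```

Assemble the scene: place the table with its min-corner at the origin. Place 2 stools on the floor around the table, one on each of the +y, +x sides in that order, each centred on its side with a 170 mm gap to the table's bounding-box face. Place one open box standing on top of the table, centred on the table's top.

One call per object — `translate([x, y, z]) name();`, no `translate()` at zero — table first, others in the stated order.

table();
translate([314, 915, 0]) stool();
translate([1087, 197, 0]) stool();
translate([366, 311, 702]) open_box();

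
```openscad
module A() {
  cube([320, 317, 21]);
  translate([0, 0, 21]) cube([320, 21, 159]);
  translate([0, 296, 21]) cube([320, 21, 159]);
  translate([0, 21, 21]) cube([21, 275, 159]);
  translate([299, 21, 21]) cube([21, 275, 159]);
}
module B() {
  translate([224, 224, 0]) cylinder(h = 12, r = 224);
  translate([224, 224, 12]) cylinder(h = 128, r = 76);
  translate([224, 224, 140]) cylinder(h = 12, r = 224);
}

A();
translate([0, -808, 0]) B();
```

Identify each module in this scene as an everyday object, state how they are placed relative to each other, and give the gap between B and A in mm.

A is an open box. B is a spool. The spool is on the floor beside the open box on its −y side. The gap between the spool and the open box is 360 mm.

The spool's nearest face is 360 mm from the open box's −y face.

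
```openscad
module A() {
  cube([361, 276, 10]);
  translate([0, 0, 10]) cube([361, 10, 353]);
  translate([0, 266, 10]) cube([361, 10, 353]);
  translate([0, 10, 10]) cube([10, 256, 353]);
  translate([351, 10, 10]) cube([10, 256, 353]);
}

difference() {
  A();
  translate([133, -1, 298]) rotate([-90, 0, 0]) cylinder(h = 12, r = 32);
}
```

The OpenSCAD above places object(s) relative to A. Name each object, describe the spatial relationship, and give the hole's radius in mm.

A is an open box. The open box has a circular hole through its front wall. The hole's radius is 32 mm.

The subtracted cylinder has r = 32 mm.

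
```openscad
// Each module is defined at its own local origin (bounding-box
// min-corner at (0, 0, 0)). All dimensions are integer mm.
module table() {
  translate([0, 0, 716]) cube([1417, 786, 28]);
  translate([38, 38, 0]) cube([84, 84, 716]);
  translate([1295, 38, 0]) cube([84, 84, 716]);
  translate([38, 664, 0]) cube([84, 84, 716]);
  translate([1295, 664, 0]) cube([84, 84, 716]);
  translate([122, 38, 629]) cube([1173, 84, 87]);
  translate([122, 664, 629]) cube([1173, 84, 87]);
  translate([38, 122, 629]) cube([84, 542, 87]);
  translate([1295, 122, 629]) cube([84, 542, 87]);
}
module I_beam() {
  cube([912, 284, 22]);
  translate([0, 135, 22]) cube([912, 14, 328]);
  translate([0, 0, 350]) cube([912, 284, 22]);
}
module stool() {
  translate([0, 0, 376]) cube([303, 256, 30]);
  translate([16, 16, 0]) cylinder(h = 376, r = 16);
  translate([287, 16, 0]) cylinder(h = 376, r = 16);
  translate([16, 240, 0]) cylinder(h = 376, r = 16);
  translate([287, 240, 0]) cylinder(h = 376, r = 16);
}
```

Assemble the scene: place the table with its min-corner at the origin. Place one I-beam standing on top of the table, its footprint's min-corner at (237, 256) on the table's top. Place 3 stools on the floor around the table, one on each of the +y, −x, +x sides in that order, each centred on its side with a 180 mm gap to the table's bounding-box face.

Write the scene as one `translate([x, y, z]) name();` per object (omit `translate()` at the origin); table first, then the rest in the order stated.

table();
translate([237, 256, 744]) I_beam();
translate([557, 966, 0]) stool();
translate([-483, 265, 0]) stool();
translate([1597, 265, 0]) stool();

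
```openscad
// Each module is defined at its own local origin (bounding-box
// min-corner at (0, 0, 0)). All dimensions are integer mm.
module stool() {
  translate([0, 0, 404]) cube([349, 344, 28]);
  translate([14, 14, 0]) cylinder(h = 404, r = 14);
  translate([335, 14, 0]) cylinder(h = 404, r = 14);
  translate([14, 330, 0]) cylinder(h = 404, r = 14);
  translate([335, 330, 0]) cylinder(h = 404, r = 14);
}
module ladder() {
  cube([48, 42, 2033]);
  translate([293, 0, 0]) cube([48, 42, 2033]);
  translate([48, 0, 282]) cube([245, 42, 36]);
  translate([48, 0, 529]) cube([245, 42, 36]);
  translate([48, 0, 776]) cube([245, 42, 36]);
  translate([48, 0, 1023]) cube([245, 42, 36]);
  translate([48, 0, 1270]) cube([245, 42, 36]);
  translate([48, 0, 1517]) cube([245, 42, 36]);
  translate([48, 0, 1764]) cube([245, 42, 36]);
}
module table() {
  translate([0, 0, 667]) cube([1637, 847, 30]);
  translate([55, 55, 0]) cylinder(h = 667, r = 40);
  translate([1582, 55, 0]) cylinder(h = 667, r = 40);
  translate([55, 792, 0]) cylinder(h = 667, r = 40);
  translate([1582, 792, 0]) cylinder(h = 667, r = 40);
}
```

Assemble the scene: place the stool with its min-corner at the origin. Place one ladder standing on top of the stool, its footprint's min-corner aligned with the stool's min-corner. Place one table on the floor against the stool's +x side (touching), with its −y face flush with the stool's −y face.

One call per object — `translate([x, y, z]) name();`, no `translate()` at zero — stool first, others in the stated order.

stool();
translate([0, 0, 432]) ladder();
translate([349, 0, 0]) table();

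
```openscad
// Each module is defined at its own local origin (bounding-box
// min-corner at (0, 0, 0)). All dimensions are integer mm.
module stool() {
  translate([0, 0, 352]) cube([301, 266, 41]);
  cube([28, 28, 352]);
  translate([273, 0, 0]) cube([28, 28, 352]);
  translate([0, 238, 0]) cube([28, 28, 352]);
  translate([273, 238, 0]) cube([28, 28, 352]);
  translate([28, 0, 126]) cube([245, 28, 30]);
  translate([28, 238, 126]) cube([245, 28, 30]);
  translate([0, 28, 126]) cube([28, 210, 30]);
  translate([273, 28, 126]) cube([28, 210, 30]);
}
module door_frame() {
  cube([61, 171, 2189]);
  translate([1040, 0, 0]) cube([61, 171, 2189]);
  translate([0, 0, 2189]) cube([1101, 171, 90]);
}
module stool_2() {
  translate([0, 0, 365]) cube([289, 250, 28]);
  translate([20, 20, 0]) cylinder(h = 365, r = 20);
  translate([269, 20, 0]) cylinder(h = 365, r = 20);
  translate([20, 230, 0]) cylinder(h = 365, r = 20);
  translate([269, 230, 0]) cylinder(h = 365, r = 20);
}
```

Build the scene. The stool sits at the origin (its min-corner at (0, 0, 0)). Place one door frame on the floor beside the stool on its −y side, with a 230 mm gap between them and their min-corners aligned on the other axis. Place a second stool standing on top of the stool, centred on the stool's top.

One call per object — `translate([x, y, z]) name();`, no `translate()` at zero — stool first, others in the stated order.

stool();
translate([0, -401, 0]) door_frame();
translate([6, 8, 393]) stool_2();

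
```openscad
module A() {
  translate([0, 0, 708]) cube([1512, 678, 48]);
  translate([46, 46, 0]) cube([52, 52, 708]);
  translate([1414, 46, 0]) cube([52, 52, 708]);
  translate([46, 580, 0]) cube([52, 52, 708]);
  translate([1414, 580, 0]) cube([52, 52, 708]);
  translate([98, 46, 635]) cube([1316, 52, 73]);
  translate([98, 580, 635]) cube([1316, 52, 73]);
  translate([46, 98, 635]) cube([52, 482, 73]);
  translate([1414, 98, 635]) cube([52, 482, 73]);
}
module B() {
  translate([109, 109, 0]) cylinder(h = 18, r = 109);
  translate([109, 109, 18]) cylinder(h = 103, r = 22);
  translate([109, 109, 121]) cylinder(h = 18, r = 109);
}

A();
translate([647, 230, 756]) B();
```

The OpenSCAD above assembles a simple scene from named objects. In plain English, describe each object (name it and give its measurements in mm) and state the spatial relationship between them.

A is a table: top 1512 mm (x) × 678 mm (y), 48 mm thick, upper face at z = 756 mm, on four 52×52 mm square legs, each inset 46 mm from the nearest pair of top edges, running from z = 0 to the bottom of the top. Four apron rails, 52 mm thick and 73 mm tall, run between adjacent legs with their top edges flush with the underside of the top and their outer faces flush with the legs' outer faces.

B is a spool: two coaxial disc flanges of radius 109 mm and thickness 18 mm, joined by a core cylinder of radius 22 mm and height 103 mm. The lower flange rests on z = 0 and the three cylinders share a vertical axis.

The spool is on top of the table, centred.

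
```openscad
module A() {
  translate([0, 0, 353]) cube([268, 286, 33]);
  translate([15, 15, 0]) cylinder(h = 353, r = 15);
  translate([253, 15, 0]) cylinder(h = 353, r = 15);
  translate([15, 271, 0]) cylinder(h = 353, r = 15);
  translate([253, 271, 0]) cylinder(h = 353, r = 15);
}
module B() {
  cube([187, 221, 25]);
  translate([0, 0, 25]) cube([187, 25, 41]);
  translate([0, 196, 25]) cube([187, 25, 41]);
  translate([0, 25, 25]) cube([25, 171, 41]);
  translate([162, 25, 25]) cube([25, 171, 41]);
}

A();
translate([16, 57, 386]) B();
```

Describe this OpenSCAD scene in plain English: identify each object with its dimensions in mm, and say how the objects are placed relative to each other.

A is a four-legged stool. The seat is 268×286 mm, 33 mm thick, top at z = 386 mm. It stands on four round legs, each 30 mm in diameter, from z = 0 to the seat underside, each leg's axis is inset half a diameter from the nearest pair of seat edges (so the leg's bounding box is flush with the corner).

B is an open-topped rectangular box: outside dimensions 187×221×66 mm, with a uniform wall and base thickness of 25 mm. The base is a full 187×221 slab on the floor; four walls sit on top of the base. The front and back walls (the −y and +y sides) span the full width; the two side walls fit between them.

The open box is on top of the stool.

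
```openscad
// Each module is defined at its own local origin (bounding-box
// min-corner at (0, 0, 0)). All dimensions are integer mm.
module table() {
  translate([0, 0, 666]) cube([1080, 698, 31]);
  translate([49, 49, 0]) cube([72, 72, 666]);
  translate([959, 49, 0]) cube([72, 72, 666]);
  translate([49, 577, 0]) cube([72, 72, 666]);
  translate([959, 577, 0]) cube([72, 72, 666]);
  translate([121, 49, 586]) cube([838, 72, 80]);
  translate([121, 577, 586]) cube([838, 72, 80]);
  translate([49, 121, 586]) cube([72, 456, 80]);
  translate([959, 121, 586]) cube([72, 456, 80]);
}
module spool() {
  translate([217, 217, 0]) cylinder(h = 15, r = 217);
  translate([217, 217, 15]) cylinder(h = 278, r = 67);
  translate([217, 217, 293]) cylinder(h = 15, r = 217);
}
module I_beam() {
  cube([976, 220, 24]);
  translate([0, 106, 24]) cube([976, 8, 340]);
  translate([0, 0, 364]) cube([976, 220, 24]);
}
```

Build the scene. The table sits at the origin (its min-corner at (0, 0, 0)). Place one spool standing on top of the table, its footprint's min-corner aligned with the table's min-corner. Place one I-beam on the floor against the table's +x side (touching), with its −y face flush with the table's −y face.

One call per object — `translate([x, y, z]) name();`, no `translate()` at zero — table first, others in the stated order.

table();
translate([0, 0, 697]) spool();
translate([1080, 0, 0]) I_beam();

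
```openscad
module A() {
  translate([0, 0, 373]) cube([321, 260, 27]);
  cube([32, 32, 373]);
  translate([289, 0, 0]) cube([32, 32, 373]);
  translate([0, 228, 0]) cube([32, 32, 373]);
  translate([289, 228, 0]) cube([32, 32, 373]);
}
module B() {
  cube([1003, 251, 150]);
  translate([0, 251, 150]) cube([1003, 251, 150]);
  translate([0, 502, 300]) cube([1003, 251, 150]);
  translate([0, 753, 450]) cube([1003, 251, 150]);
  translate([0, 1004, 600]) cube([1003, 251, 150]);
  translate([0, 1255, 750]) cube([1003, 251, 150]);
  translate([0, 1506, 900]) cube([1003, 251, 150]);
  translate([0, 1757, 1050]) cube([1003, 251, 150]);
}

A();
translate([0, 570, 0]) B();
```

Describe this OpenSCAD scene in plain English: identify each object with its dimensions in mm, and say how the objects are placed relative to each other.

A is a simple wooden stool: a rectangular seat 321 mm (x) by 260 mm (y), 27 mm thick, top face at z = 400 mm, on four square legs, each 32×32 mm in cross-section. The legs rest on z = 0, each flush with a corner of the seat.

B is a straight staircase of 8 solid steps. Each step is 1003 mm wide (x), 251 mm deep (y, the going) and 150 mm tall (the rise). The first step rests on the floor; each subsequent step sits one going further in +y and one rise higher in +z, directly behind and above the previous step with no overlap.

The staircase is on the floor beside the stool on its +y side.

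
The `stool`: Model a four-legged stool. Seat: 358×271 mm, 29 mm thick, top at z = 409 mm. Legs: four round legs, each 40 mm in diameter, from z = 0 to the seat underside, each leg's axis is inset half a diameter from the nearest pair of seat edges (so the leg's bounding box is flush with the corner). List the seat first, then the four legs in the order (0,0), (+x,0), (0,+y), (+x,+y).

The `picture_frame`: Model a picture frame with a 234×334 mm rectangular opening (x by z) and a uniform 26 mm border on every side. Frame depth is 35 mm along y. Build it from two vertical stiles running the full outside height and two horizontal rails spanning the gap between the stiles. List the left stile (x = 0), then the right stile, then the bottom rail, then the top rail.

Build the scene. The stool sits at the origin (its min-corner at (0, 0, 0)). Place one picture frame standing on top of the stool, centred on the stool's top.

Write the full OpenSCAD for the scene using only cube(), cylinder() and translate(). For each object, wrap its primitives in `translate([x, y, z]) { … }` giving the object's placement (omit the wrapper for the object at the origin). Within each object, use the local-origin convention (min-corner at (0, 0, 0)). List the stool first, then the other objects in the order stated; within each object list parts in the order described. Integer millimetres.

translate([0, 0, 380]) cube([358, 271, 29]);
translate([20, 20, 0]) cylinder(h = 380, r = 20);
translate([338, 20, 0]) cylinder(h = 380, r = 20);
translate([20, 251, 0]) cylinder(h = 380, r = 20);
translate([338, 251, 0]) cylinder(h = 380, r = 20);
translate([36, 118, 409]) {
  cube([26, 35, 386]);
  translate([260, 0, 0]) cube([26, 35, 386]);
  translate([26, 0, 0]) cube([234, 35, 26]);
  translate([26, 0, 360]) cube([234, 35, 26]);
}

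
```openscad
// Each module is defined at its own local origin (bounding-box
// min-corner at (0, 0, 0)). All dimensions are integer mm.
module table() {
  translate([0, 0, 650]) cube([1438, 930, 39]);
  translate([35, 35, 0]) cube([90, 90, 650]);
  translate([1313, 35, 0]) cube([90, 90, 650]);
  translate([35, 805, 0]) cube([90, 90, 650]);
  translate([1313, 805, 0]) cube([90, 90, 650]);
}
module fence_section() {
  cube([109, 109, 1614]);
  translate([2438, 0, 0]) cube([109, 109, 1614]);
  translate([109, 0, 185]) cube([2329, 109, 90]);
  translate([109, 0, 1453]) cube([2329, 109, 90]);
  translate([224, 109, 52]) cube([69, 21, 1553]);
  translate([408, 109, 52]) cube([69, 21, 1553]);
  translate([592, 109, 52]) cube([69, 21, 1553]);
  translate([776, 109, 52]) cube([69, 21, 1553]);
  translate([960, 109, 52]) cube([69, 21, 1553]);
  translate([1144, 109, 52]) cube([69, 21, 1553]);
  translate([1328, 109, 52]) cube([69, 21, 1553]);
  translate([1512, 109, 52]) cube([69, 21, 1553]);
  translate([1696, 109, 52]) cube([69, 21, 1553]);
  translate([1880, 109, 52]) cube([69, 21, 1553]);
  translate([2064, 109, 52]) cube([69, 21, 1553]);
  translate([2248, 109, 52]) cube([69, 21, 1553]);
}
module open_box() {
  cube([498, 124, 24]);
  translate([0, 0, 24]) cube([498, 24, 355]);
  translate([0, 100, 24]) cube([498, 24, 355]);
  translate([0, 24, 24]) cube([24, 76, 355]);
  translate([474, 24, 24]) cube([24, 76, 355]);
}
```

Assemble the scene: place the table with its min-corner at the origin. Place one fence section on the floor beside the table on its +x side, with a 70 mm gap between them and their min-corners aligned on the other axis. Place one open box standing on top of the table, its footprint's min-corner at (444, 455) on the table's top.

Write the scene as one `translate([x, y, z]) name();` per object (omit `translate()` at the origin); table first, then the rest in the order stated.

table();
translate([1508, 0, 0]) fence_section();
translate([444, 455, 689]) open_box();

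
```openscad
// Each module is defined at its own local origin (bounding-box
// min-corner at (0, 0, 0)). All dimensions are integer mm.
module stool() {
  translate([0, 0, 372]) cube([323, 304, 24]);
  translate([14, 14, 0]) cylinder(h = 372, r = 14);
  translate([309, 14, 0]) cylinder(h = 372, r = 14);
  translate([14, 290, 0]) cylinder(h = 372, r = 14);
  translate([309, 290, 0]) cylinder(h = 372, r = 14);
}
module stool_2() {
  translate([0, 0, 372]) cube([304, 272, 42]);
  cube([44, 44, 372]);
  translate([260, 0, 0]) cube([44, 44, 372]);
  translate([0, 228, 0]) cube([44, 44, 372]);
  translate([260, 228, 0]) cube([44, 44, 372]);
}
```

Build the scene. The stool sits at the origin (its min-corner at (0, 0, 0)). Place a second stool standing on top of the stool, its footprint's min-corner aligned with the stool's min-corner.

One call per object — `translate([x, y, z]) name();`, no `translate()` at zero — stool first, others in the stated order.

stool();
translate([0, 0, 396]) stool_2();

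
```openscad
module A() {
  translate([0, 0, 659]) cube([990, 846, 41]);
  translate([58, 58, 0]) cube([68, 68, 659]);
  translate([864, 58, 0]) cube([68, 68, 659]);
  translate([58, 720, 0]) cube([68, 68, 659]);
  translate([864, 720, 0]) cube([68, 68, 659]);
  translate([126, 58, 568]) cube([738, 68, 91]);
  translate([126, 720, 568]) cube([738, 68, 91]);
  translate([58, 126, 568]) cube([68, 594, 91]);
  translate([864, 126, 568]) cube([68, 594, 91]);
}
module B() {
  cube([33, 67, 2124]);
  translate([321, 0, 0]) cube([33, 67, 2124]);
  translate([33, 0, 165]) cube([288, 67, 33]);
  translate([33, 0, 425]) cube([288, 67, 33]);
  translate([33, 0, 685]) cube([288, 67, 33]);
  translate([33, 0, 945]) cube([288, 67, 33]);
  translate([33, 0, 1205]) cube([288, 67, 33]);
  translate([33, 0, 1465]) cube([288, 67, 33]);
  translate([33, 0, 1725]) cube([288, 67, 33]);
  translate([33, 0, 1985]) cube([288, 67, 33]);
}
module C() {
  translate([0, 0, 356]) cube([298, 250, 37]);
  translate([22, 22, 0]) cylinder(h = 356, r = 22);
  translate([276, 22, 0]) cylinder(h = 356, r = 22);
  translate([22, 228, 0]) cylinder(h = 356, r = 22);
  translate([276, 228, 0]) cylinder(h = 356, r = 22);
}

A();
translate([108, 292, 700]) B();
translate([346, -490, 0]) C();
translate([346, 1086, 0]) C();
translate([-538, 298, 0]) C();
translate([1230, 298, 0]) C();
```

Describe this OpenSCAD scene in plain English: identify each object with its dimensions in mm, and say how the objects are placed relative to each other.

A is a table: top 990 mm (x) × 846 mm (y), 41 mm thick, upper face at z = 700 mm, on four 68×68 mm square legs, each inset 58 mm from the nearest pair of top edges, running from z = 0 to the bottom of the top. Four apron rails, 68 mm thick and 91 mm tall, run between adjacent legs with their top edges flush with the underside of the top and their outer faces flush with the legs' outer faces.

B is a wooden ladder with two side rails of 33×67 mm section and 2124 mm height, set 354 mm apart overall. Between them run 8 rectangular rungs (67 mm deep, 33 mm thick), front faces flush with the rails' −y face. The bottom of the first rung is 165 mm above the floor and each subsequent rung is 260 mm higher than the one below.

C is a four-legged stool. The seat is 298×250 mm, 37 mm thick, top at z = 393 mm. It stands on four round legs, each 44 mm in diameter, from z = 0 to the seat underside, each leg's axis is inset half a diameter from the nearest pair of seat edges (so the leg's bounding box is flush with the corner).

The ladder is on top of the table. Four stools sit around the table at the −y, +y, −x, +x sides.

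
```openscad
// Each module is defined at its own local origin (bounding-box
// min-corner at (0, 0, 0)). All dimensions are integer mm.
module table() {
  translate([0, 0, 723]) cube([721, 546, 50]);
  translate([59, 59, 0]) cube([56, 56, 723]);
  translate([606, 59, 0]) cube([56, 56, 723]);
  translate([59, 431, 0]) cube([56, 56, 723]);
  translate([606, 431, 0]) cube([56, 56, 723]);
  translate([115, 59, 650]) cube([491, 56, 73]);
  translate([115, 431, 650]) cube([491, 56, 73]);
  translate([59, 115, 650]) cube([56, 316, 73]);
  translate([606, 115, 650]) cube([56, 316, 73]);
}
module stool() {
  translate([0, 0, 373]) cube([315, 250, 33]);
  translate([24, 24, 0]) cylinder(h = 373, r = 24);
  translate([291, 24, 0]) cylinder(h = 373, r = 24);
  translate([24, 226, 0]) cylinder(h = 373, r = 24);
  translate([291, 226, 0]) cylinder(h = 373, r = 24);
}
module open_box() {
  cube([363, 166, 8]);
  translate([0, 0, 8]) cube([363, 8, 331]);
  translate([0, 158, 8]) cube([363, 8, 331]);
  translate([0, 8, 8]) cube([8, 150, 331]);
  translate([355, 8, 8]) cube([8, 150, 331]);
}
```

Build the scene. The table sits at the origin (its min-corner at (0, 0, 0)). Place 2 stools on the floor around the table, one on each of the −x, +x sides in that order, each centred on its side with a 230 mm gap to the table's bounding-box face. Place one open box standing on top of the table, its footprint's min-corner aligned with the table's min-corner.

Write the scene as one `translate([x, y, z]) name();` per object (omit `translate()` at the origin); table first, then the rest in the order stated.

table();
translate([-545, 148, 0]) stool();
translate([951, 148, 0]) stool();
translate([0, 0, 773]) open_box();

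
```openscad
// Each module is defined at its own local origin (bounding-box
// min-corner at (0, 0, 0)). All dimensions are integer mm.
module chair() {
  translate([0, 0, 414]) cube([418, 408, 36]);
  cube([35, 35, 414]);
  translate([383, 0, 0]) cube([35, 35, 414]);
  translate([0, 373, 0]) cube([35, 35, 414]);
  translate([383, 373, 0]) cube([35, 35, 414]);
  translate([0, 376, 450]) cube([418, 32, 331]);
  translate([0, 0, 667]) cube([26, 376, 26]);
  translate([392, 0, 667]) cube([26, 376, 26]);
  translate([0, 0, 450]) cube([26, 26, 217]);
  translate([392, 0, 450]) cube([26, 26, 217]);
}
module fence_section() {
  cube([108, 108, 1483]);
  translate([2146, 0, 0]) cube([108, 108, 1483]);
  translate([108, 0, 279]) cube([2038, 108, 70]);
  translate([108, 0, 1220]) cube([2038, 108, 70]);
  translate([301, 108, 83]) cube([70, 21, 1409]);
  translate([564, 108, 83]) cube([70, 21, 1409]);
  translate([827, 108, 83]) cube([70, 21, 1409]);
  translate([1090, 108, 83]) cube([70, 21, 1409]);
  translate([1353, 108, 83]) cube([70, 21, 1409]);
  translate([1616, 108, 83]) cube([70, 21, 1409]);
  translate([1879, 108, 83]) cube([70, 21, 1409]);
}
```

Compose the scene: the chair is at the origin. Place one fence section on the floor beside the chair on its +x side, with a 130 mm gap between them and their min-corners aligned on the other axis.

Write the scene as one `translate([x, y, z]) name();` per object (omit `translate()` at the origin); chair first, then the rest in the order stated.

chair();
translate([548, 0, 0]) fence_section();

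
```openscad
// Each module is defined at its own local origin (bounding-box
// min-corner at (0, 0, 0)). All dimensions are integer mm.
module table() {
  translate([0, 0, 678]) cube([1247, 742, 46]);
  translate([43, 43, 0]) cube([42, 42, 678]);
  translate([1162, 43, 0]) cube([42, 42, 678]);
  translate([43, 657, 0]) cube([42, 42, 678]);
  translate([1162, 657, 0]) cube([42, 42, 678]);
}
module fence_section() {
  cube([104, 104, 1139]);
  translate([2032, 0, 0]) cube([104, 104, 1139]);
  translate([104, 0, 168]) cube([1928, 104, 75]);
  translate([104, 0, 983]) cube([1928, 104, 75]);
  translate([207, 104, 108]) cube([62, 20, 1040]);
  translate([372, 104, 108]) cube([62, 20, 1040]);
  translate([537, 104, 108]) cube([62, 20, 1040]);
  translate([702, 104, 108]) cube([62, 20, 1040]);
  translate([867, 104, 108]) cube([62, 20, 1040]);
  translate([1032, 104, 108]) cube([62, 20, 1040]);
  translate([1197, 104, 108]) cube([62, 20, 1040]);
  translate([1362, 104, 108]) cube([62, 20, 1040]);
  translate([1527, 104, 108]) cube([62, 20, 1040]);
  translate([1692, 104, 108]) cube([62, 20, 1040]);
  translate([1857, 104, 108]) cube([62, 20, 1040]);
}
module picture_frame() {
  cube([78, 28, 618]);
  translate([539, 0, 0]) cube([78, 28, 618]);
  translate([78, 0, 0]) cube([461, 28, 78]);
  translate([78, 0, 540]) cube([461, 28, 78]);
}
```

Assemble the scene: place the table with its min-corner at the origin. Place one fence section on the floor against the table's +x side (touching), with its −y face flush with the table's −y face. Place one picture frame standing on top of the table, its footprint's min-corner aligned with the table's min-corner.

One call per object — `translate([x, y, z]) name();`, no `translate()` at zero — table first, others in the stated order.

table();
translate([1247, 0, 0]) fence_section();
translate([0, 0, 724]) picture_frame();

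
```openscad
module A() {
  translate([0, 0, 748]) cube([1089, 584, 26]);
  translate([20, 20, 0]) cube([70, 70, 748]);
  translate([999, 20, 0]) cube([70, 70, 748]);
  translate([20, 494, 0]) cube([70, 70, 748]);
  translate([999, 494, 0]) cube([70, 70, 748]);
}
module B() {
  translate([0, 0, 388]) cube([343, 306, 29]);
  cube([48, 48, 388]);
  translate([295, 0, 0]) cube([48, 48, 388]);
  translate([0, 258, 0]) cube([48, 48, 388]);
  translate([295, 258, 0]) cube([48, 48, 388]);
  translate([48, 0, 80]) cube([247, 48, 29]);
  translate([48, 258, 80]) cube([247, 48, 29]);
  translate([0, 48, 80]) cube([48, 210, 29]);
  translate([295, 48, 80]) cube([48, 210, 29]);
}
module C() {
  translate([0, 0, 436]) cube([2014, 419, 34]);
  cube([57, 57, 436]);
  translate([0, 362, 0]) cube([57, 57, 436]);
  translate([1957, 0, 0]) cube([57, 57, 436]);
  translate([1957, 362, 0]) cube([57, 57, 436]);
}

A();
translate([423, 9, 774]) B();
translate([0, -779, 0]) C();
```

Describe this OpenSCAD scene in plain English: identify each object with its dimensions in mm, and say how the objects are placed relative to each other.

A is a table: top 1089 mm (x) × 584 mm (y), 26 mm thick, upper face at z = 774 mm, on four 70×70 mm square legs, each inset 20 mm from the nearest pair of top edges, running from z = 0 to the bottom of the top.

B is a four-legged stool. The seat is a 343×306×29 mm slab whose top surface is at z = 417 mm; four square legs, each 48×48 mm in cross-section, run from the floor (z = 0) to the underside of the seat, each flush with a corner of the seat. Four stretchers, 48 mm wide and 29 mm tall, connect adjacent legs with their undersides at z = 80 mm, each running between the inner faces of the legs it joins and aligned with the legs' outer faces on the other axis.

C is a bench: a 2014×419 mm seat slab, 34 mm thick, top at z = 470 mm, on four 57×57 mm square legs flush with the seat corners and standing on z = 0.

The stool is on top of the table. The bench is on the floor beside the table on its −y side.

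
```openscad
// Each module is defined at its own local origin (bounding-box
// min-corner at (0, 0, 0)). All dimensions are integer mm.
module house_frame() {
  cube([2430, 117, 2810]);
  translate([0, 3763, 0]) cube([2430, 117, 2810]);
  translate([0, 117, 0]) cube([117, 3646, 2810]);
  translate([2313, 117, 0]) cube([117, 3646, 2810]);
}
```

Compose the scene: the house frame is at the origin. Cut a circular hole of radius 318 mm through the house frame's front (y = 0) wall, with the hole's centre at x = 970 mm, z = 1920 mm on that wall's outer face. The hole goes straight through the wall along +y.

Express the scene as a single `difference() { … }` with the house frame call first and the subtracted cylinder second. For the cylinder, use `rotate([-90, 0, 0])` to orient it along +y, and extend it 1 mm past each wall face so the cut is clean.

difference() {
  house_frame();
  translate([970, -1, 1920]) rotate([-90, 0, 0]) cylinder(h = 119, r = 318);
}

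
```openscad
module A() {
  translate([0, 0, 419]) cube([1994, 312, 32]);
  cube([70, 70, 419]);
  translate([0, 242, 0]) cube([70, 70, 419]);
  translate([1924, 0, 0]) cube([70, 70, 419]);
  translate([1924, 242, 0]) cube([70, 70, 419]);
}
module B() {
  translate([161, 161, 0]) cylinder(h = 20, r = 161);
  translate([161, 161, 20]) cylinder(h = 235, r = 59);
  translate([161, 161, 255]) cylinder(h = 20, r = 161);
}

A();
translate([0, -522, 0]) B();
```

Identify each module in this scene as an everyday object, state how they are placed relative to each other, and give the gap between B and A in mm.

The spool's nearest face is 200 mm from the bench's −y face.

A is a bench. B is a spool. The spool is on the floor beside the bench on its −y side. The gap between the spool and the bench is 200 mm.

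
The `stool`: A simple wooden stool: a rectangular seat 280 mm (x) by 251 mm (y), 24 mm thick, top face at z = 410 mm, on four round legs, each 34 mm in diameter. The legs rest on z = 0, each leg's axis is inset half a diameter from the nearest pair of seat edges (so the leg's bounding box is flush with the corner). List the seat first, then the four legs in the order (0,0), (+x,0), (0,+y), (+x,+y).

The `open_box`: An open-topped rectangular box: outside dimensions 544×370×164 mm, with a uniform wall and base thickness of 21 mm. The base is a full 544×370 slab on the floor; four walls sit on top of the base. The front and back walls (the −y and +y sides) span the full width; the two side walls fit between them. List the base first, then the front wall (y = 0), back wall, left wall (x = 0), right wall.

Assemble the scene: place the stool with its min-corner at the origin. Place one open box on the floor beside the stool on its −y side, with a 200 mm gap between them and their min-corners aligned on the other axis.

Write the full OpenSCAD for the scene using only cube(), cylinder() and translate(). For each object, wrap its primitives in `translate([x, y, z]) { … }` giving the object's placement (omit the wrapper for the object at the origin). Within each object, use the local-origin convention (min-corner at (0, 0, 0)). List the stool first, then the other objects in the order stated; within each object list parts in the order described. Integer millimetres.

translate([0, 0, 386]) cube([280, 251, 24]);
translate([17, 17, 0]) cylinder(h = 386, r = 17);
translate([263, 17, 0]) cylinder(h = 386, r = 17);
translate([17, 234, 0]) cylinder(h = 386, r = 17);
translate([263, 234, 0]) cylinder(h = 386, r = 17);
translate([0, -570, 0]) {
  cube([544, 370, 21]);
  translate([0, 0, 21]) cube([544, 21, 143]);
  translate([0, 349, 21]) cube([544, 21, 143]);
  translate([0, 21, 21]) cube([21, 328, 143]);
  translate([523, 21, 21]) cube([21, 328, 143]);
}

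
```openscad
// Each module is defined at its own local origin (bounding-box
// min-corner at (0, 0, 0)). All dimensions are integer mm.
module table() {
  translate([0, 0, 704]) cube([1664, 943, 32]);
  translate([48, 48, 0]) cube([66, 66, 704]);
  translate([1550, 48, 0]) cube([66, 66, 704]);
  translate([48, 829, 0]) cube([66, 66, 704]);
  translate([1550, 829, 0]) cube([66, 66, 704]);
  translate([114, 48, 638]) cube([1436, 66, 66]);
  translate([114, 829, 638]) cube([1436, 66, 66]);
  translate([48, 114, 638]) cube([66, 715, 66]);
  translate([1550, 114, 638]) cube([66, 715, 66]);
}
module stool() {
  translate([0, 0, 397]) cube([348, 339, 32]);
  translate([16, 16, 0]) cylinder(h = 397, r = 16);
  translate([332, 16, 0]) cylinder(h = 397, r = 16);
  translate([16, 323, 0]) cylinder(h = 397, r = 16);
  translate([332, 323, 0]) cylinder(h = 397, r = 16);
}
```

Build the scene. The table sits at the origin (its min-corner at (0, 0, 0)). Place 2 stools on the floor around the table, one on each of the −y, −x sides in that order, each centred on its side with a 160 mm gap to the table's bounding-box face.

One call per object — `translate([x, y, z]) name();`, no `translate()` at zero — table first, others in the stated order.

table();
translate([658, -499, 0]) stool();
translate([-508, 302, 0]) stool();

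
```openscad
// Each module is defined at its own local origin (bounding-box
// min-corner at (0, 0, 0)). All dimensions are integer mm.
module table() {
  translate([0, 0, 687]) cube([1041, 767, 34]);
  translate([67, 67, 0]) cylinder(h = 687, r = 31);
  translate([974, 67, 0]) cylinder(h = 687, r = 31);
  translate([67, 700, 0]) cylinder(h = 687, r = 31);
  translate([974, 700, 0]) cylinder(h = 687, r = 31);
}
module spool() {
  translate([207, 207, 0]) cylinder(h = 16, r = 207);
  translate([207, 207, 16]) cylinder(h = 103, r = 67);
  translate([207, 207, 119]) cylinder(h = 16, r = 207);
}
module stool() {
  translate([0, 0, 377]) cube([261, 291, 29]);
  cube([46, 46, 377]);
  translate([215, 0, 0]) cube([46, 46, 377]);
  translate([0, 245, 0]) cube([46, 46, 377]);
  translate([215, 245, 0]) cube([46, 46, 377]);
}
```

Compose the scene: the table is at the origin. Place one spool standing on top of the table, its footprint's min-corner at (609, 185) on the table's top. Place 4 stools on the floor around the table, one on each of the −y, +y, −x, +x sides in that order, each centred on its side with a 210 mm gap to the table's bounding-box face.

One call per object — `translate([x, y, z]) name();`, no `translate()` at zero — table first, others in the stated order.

table();
translate([609, 185, 721]) spool();
translate([390, -501, 0]) stool();
translate([390, 977, 0]) stool();
translate([-471, 238, 0]) stool();
translate([1251, 238, 0]) stool();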